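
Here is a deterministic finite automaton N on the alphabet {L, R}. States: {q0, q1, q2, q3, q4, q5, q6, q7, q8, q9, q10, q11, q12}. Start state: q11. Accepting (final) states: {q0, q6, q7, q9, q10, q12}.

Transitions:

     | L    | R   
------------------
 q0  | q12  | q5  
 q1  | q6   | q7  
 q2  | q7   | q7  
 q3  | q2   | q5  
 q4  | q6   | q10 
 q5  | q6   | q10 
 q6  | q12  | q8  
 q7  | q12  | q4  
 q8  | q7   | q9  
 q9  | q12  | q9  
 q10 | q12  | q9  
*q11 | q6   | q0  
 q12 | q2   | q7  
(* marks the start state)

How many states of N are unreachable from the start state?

BFS from q11 reaches {q0, q2, q4, q5, q6, q7, q8, q9, q10, q11, q12}; the 2 state(s) q1, q3 are never visited.

2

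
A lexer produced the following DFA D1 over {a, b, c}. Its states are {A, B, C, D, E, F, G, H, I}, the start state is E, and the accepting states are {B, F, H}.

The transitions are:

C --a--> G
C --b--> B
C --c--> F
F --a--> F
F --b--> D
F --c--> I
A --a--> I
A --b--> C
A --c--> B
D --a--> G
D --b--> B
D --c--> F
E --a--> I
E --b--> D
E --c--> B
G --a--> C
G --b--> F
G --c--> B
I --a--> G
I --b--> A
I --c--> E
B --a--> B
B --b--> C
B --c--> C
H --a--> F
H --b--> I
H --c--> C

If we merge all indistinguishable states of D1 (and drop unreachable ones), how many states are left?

States {H} cannot be reached from the start state, so discard them.
Initial partition by acceptance: {B,F} | {A,C,D,E,G,I}.
On input b, block {A,C,D,E,G,I} splits into {A,E,I} and {C,D,G}.
On input c, block {B,F} splits into {B} and {F}.
On input a, block {A,E,I} splits into {A,E} and {I}.
On input b, block {C,D,G} splits into {C,D} and {G}.
No further refinement is possible. Final partition (6 blocks): {B} | {A,E} | {C,D} | {F} | {I} | {G}.

6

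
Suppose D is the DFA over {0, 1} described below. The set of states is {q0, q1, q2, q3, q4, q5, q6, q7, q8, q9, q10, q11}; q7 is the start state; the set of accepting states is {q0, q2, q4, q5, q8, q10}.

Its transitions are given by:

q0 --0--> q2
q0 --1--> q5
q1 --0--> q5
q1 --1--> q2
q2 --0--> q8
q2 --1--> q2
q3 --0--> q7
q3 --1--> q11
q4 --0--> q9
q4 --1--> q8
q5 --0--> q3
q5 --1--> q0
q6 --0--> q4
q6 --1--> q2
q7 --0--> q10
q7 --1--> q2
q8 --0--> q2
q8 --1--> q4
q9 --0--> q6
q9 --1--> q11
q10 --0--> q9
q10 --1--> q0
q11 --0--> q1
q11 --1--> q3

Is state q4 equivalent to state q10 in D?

Initial partition by acceptance: {q0,q2,q4,q5,q8,q10} | {q1,q3,q6,q7,q9,q11}.
On input 0, block {q0,q2,q4,q5,q8,q10} splits into {q0,q2,q8} and {q4,q5,q10}.
On input 1, block {q0,q2,q8} splits into {q0,q8} and {q2}.
Refine {q1,q3,q6,q7,q9,q11} on symbol 0: members go to different blocks, giving {q1,q6,q7} and {q3,q9,q11}.
No further refinement is possible. Final partition (5 blocks): {q0,q8} | {q1,q6,q7} | {q4,q5,q10} | {q2} | {q3,q9,q11}.
q4 and q10 lie in the same block of the stable partition, so they are equivalent — no string distinguishes them.

Yes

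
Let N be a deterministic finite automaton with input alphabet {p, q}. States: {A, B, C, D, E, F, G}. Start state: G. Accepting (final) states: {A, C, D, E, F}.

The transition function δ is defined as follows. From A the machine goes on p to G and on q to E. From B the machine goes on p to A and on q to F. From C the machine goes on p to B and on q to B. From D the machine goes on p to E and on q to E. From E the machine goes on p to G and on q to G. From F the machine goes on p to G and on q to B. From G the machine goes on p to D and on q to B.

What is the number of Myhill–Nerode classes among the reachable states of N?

6

Reachable states from the start: {A,B,D,E,F,G}. Unreachable: {C} — drop them.
Initial partition by acceptance: {A,D,E,F} | {B,G}.
Refine {A,D,E,F} on symbol p: members go to different blocks, giving {A,E,F} and {D}.
Refine {A,E,F} on symbol q: members go to different blocks, giving {E,F} and {A}.
Refine {B,G} on symbol p: members go to different blocks, giving {B} and {G}.
Refine {E,F} on symbol q: members go to different blocks, giving {E} and {F}.
The partition is now stable with 6 blocks: {E} | {B} | {D} | {A} | {G} | {F}.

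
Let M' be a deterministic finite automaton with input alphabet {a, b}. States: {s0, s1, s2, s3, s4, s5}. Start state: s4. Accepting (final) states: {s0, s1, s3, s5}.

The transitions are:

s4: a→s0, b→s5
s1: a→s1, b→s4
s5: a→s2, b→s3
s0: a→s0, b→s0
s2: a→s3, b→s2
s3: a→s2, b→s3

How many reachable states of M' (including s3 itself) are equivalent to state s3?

2

First remove the unreachable states {s1}; 5 states remain.
P0 = {s0,s3,s5} | {s2,s4}.
Split {s0,s3,s5} by δ(·,a) → {s3,s5} and {s0}.
On input a, block {s2,s4} splits into {s2} and {s4}.
Stable partition: {s3,s5} | {s2} | {s0} | {s4} — 4 equivalence classes.
State s3 belongs to the block {s3,s5}, which has 2 states.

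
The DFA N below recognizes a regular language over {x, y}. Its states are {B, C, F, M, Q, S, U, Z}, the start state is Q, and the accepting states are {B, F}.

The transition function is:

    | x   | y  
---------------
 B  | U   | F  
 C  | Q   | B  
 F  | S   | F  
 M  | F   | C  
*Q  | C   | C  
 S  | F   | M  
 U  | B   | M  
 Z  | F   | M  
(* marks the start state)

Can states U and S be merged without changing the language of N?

Yes

States {Z} cannot be reached from the start state, so discard them.
Initial partition by acceptance: {B,F} | {C,M,Q,S,U}.
On input x, block {C,M,Q,S,U} splits into {M,S,U} and {C,Q}.
On input y, block {M,S,U} splits into {S,U} and {M}.
Split {C,Q} by δ(·,y) → {Q} and {C}.
No further refinement is possible. Final partition (5 blocks): {B,F} | {S,U} | {Q} | {M} | {C}.
U and S lie in the same block of the stable partition, so they are equivalent — no string distinguishes them.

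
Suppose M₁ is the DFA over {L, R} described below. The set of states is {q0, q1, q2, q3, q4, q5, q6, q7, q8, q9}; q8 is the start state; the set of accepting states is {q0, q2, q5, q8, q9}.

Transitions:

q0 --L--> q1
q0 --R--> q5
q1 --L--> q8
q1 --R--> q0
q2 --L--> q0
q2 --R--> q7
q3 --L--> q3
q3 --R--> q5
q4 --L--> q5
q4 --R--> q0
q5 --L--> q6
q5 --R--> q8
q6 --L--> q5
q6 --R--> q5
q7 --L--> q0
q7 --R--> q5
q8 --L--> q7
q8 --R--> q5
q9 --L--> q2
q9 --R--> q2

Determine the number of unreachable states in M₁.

4

Starting at q8 and following transitions, the reachable set is {q0, q1, q5, q6, q7, q8}. That leaves q2, q3, q4, q9 unreachable — 4 in total.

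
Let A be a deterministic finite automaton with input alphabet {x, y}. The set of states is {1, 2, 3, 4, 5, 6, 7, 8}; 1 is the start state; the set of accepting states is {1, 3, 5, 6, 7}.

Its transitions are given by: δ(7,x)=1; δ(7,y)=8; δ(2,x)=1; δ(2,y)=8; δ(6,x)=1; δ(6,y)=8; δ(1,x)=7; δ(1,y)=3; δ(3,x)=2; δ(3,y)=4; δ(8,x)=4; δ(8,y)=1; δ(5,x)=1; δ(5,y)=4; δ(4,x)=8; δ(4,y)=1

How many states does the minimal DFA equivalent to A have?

Reachable states from the start: {1,2,3,4,7,8}. Unreachable: {5,6} — drop them.
P0 = {1,3,7} | {2,4,8}.
Refine {1,3,7} on symbol x: members go to different blocks, giving {1,7} and {3}.
Refine {1,7} on symbol y: members go to different blocks, giving {1} and {7}.
Split {2,4,8} by δ(·,x) → {4,8} and {2}.
Stable partition: {1} | {4,8} | {3} | {7} | {2} — 5 equivalence classes.

5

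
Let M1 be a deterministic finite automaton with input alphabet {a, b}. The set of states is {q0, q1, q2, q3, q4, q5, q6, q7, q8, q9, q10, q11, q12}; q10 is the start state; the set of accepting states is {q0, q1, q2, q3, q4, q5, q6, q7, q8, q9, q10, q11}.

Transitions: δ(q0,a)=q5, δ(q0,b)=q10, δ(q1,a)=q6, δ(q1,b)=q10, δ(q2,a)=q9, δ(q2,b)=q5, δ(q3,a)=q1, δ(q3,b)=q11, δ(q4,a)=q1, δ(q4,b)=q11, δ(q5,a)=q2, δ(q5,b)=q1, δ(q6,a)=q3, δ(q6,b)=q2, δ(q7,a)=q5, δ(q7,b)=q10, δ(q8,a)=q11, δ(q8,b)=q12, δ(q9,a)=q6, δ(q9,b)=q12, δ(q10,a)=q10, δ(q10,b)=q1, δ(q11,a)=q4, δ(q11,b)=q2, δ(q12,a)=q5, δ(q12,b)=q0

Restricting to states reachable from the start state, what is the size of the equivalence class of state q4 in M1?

States {q7,q8} cannot be reached from the start state, so discard them.
Start with accepting vs non-accepting: {q0,q1,q2,q3,q4,q5,q6,q9,q10,q11} | {q12}.
Split {q0,q1,q2,q3,q4,q5,q6,q9,q10,q11} by δ(·,b) → {q0,q1,q2,q3,q4,q5,q6,q10,q11} and {q9}.
Split {q0,q1,q2,q3,q4,q5,q6,q10,q11} by δ(·,a) → {q0,q1,q3,q4,q5,q6,q10,q11} and {q2}.
Split {q0,q1,q3,q4,q5,q6,q10,q11} by δ(·,a) → {q0,q1,q3,q4,q6,q10,q11} and {q5}.
Refine {q0,q1,q3,q4,q6,q10,q11} on symbol a: members go to different blocks, giving {q1,q3,q4,q6,q10,q11} and {q0}.
On input b, block {q1,q3,q4,q6,q10,q11} splits into {q1,q3,q4,q10} and {q6,q11}.
On input a, block {q1,q3,q4,q10} splits into {q3,q4,q10} and {q1}.
Refine {q3,q4,q10} on symbol a: members go to different blocks, giving {q3,q4} and {q10}.
No further refinement is possible. Final partition (9 blocks): {q3,q4} | {q12} | {q9} | {q2} | {q5} | {q0} | {q6,q11} | {q1} | {q10}.
The equivalence class containing q4 is {q3,q4}, of size 2.

2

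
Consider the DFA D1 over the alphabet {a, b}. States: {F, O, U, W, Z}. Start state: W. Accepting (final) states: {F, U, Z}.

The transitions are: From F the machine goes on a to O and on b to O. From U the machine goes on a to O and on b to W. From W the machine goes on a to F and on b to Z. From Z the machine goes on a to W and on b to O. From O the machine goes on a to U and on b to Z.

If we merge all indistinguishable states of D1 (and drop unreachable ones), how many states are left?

Initial partition by acceptance: {F,U,Z} | {O,W}.
The partition is now stable with 2 blocks: {F,U,Z} | {O,W}.

2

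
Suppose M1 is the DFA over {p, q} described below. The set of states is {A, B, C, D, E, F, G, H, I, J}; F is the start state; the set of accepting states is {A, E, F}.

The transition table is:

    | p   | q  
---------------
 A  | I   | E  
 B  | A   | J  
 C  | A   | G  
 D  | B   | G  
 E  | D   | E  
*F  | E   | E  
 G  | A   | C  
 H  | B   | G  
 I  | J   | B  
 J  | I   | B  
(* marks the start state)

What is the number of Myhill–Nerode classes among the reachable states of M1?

States {H} cannot be reached from the start state, so discard them.
P0 = {A,E,F} | {B,C,D,G,I,J}.
Split {A,E,F} by δ(·,p) → {A,E} and {F}.
Split {B,C,D,G,I,J} by δ(·,p) → {B,C,G} and {D,I,J}.
On input q, block {B,C,G} splits into {C,G} and {B}.
Split {D,I,J} by δ(·,p) → {I,J} and {D}.
Refine {A,E} on symbol p: members go to different blocks, giving {A} and {E}.
Stable partition: {A} | {C,G} | {F} | {I,J} | {B} | {D} | {E} — 7 equivalence classes.

7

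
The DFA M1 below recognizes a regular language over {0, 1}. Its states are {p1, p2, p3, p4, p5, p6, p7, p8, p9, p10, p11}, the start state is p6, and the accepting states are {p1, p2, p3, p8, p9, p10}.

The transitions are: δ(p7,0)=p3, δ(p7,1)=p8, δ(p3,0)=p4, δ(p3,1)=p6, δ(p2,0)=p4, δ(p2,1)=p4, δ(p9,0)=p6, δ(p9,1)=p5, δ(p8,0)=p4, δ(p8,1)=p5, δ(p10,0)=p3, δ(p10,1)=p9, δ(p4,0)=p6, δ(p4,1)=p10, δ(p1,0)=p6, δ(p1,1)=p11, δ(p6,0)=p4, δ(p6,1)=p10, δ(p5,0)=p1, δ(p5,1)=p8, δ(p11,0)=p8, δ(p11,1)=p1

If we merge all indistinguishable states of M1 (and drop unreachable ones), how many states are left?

5

States {p2,p7} cannot be reached from the start state, so discard them.
P0 = {p1,p3,p8,p9,p10} | {p4,p5,p6,p11}.
Refine {p1,p3,p8,p9,p10} on symbol 0: members go to different blocks, giving {p1,p3,p8,p9} and {p10}.
Refine {p4,p5,p6,p11} on symbol 0: members go to different blocks, giving {p4,p6} and {p5,p11}.
On input 1, block {p1,p3,p8,p9} splits into {p1,p8,p9} and {p3}.
The partition is now stable with 5 blocks: {p1,p8,p9} | {p4,p6} | {p10} | {p5,p11} | {p3}.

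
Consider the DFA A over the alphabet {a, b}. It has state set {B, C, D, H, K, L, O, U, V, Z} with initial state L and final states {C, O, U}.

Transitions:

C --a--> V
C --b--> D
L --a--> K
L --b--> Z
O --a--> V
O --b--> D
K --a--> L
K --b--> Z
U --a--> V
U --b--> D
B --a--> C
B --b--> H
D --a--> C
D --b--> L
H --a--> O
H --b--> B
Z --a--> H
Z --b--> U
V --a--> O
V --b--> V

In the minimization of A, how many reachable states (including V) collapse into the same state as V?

3

Every state is reachable, so we keep all 10.
P0 = {C,O,U} | {B,D,H,K,L,V,Z}.
Split {B,D,H,K,L,V,Z} by δ(·,a) → {B,D,H,V} and {K,L,Z}.
Refine {B,D,H,V} on symbol b: members go to different blocks, giving {B,H,V} and {D}.
Refine {K,L,Z} on symbol a: members go to different blocks, giving {K,L} and {Z}.
Stable partition: {C,O,U} | {B,H,V} | {K,L} | {D} | {Z} — 5 equivalence classes.
The equivalence class containing V is {B,H,V}, of size 3.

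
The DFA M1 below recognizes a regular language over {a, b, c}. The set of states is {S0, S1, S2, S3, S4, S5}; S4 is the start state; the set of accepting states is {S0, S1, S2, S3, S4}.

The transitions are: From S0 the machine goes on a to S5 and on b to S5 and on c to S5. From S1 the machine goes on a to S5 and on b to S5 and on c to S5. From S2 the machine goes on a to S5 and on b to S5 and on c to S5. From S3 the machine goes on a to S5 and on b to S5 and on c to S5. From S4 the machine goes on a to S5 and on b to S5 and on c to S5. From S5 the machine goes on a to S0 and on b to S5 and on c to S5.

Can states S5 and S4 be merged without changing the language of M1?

First remove the unreachable states {S1,S2,S3}; 3 states remain.
Initial partition by acceptance: {S0,S4} | {S5}.
Stable partition: {S0,S4} | {S5} — 2 equivalence classes.
S5 and S4 end up in different blocks, so they are distinguishable. For instance, the string 'ε' is accepted from only S4.

No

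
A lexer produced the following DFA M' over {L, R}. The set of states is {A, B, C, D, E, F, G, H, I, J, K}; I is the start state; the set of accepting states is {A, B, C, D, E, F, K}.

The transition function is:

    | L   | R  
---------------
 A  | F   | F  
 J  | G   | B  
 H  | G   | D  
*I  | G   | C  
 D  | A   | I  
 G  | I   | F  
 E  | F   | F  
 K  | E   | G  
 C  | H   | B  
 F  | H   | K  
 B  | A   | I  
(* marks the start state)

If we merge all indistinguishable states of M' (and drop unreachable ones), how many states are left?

5

States {J} cannot be reached from the start state, so discard them.
P0 = {A,B,C,D,E,F,K} | {G,H,I}.
Split {A,B,C,D,E,F,K} by δ(·,L) → {A,B,D,E,K} and {C,F}.
Split {A,B,D,E,K} by δ(·,L) → {B,D,K} and {A,E}.
On input R, block {G,H,I} splits into {G,I} and {H}.
Stable partition: {B,D,K} | {G,I} | {C,F} | {A,E} | {H} — 5 equivalence classes.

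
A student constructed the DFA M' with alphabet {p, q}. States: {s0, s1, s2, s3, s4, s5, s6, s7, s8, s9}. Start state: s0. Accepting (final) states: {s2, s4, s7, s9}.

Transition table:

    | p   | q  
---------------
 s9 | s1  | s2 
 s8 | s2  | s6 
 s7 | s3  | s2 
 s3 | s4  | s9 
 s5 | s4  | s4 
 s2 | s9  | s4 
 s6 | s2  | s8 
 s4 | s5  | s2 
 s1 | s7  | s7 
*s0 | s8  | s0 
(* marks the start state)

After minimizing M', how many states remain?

P0 = {s2,s4,s7,s9} | {s0,s1,s3,s5,s6,s8}.
On input p, block {s2,s4,s7,s9} splits into {s4,s7,s9} and {s2}.
Split {s0,s1,s3,s5,s6,s8} by δ(·,p) → {s1,s3,s5} and {s6,s8} and {s0}.
The partition is now stable with 5 blocks: {s4,s7,s9} | {s1,s3,s5} | {s2} | {s6,s8} | {s0}.

5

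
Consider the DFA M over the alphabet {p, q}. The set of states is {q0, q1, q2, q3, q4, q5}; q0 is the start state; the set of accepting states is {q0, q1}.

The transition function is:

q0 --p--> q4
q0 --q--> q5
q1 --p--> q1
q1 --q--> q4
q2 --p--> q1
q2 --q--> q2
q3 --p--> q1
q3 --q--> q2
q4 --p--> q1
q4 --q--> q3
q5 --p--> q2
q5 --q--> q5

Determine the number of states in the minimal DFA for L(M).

Every state is reachable, so we keep all 6.
P0 = {q0,q1} | {q2,q3,q4,q5}.
Split {q0,q1} by δ(·,p) → {q0} and {q1}.
Refine {q2,q3,q4,q5} on symbol p: members go to different blocks, giving {q2,q3,q4} and {q5}.
No further refinement is possible. Final partition (4 blocks): {q0} | {q2,q3,q4} | {q1} | {q5}.

4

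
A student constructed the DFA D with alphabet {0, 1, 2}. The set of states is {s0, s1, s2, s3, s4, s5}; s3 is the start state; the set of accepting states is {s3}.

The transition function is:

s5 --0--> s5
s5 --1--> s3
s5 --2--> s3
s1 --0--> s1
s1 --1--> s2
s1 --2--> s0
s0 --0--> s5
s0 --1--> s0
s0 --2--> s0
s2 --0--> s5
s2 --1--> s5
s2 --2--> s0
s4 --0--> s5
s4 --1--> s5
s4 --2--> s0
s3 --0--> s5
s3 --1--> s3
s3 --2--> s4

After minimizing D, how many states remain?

4

States {s1,s2} cannot be reached from the start state, so discard them.
P0 = {s3} | {s0,s4,s5}.
On input 1, block {s0,s4,s5} splits into {s0,s4} and {s5}.
On input 1, block {s0,s4} splits into {s0} and {s4}.
Stable partition: {s3} | {s0} | {s5} | {s4} — 4 equivalence classes.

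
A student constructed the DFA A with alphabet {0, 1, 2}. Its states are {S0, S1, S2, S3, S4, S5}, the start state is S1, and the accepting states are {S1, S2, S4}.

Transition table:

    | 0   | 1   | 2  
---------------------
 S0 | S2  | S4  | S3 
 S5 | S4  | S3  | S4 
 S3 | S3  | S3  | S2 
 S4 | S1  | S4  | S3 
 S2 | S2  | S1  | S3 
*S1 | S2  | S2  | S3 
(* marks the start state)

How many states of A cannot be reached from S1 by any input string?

BFS from S1 reaches {S1, S2, S3}; the 3 state(s) S0, S4, S5 are never visited.

3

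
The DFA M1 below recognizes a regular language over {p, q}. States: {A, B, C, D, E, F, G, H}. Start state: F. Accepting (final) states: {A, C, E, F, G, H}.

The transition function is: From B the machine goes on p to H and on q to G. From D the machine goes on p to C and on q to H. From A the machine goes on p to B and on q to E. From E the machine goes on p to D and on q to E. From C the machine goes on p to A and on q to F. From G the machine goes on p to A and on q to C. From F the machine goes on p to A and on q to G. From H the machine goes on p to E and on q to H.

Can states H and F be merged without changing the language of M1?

Every state is reachable, so we keep all 8.
Start with accepting vs non-accepting: {A,C,E,F,G,H} | {B,D}.
Split {A,C,E,F,G,H} by δ(·,p) → {C,F,G,H} and {A,E}.
No further refinement is possible. Final partition (3 blocks): {C,F,G,H} | {B,D} | {A,E}.
H and F lie in the same block of the stable partition, so they are equivalent — no string distinguishes them.

Yes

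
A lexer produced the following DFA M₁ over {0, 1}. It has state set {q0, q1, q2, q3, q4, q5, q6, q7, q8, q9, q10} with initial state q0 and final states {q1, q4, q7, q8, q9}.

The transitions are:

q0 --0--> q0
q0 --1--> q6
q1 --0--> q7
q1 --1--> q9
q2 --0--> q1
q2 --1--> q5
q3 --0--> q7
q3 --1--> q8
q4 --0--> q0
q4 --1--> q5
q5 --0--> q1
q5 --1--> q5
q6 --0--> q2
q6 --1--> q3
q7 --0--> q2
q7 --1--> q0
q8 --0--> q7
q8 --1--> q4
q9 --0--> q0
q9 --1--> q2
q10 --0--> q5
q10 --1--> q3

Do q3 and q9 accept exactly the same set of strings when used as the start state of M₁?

No

First remove the unreachable states {q10}; 10 states remain.
Initial partition by acceptance: {q1,q4,q7,q8,q9} | {q0,q2,q3,q5,q6}.
On input 0, block {q1,q4,q7,q8,q9} splits into {q4,q7,q9} and {q1,q8}.
On input 0, block {q0,q2,q3,q5,q6} splits into {q0,q6} and {q2,q5} and {q3}.
On input 0, block {q4,q7,q9} splits into {q4,q9} and {q7}.
On input 0, block {q0,q6} splits into {q0} and {q6}.
No further refinement is possible. Final partition (7 blocks): {q4,q9} | {q0} | {q1,q8} | {q2,q5} | {q3} | {q7} | {q6}.
q3 and q9 end up in different blocks, so they are distinguishable. For instance, the string 'ε' is accepted from only q9.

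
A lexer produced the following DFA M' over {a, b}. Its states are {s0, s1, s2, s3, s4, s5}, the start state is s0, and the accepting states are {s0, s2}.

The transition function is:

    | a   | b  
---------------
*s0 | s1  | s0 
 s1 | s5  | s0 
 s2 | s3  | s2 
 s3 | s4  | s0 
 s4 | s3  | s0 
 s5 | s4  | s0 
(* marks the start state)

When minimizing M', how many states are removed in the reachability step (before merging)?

BFS from s0 reaches {s0, s1, s3, s4, s5}; the 1 state(s) s2 are never visited.

1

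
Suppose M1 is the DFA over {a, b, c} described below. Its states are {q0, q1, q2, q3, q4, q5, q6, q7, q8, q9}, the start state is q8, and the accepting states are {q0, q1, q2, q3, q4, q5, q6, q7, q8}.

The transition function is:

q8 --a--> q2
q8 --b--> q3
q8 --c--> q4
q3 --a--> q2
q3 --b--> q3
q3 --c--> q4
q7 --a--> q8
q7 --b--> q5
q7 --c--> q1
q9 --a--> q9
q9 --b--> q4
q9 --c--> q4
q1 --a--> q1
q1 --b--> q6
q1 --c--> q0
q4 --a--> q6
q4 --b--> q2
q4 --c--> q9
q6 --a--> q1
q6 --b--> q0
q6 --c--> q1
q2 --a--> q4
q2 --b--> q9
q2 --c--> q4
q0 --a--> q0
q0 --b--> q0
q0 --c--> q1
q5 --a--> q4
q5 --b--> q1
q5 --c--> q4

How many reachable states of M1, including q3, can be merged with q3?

First remove the unreachable states {q5,q7}; 8 states remain.
Initial partition by acceptance: {q0,q1,q2,q3,q4,q6,q8} | {q9}.
Refine {q0,q1,q2,q3,q4,q6,q8} on symbol b: members go to different blocks, giving {q0,q1,q3,q4,q6,q8} and {q2}.
On input a, block {q0,q1,q3,q4,q6,q8} splits into {q0,q1,q4,q6} and {q3,q8}.
Refine {q0,q1,q4,q6} on symbol b: members go to different blocks, giving {q0,q1,q6} and {q4}.
Stable partition: {q0,q1,q6} | {q9} | {q2} | {q3,q8} | {q4} — 5 equivalence classes.
The equivalence class containing q3 is {q3,q8}, of size 2.

2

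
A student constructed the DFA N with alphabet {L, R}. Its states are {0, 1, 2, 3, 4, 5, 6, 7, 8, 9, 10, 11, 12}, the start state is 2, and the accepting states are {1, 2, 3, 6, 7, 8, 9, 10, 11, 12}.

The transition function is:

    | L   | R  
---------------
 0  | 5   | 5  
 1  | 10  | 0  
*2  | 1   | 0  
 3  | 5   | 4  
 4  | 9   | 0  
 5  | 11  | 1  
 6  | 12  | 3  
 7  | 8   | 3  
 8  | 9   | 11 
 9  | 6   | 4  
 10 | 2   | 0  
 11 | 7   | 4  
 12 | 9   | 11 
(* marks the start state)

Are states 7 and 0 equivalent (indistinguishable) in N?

No

All states are reachable from the start state.
Start with accepting vs non-accepting: {1,2,3,6,7,8,9,10,11,12} | {0,4,5}.
On input L, block {1,2,3,6,7,8,9,10,11,12} splits into {1,2,6,7,8,9,10,11,12} and {3}.
On input R, block {1,2,6,7,8,9,10,11,12} splits into {1,2,9,10,11} and {6,7} and {8,12}.
Refine {1,2,9,10,11} on symbol L: members go to different blocks, giving {1,2,10} and {9,11}.
On input L, block {0,4,5} splits into {4,5} and {0}.
Split {4,5} by δ(·,R) → {4} and {5}.
Stable partition: {1,2,10} | {4} | {3} | {6,7} | {8,12} | {9,11} | {0} | {5} — 8 equivalence classes.
7 and 0 end up in different blocks, so they are distinguishable. For instance, the string 'ε' is accepted from only 7.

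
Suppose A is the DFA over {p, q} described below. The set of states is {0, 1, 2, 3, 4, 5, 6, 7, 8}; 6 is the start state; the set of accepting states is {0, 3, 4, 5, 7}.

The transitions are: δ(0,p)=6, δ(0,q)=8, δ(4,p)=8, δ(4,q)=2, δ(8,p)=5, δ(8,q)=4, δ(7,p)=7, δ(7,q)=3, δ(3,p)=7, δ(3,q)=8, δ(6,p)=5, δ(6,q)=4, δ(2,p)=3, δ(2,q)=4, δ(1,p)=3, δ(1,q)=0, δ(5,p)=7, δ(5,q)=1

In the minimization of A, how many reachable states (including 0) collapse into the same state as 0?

Initial partition by acceptance: {0,3,4,5,7} | {1,2,6,8}.
Refine {0,3,4,5,7} on symbol p: members go to different blocks, giving {3,5,7} and {0,4}.
Split {3,5,7} by δ(·,q) → {3,5} and {7}.
The partition is now stable with 4 blocks: {3,5} | {1,2,6,8} | {0,4} | {7}.
The equivalence class containing 0 is {0,4}, of size 2.

2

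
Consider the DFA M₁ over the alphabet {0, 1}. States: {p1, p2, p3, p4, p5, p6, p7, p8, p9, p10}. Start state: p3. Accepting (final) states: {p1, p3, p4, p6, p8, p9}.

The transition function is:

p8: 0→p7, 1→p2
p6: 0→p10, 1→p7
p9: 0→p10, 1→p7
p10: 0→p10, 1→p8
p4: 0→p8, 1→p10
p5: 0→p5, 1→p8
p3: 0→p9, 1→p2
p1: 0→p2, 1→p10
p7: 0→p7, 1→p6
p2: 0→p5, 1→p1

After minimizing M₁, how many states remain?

States {p4} cannot be reached from the start state, so discard them.
P0 = {p1,p3,p6,p8,p9} | {p2,p5,p7,p10}.
Split {p1,p3,p6,p8,p9} by δ(·,0) → {p1,p6,p8,p9} and {p3}.
The partition is now stable with 3 blocks: {p1,p6,p8,p9} | {p2,p5,p7,p10} | {p3}.

3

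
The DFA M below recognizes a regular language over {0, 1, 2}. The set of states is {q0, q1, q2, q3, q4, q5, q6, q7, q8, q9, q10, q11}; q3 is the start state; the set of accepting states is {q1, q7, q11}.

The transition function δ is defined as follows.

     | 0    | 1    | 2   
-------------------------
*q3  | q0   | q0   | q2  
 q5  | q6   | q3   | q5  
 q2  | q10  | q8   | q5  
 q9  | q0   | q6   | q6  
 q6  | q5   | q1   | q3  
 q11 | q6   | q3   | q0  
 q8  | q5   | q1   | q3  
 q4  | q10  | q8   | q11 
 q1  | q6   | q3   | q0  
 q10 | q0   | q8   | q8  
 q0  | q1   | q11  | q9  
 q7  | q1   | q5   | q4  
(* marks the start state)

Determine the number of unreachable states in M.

No path from q3 leads to q4, q7; the other 10 states are all reachable.

2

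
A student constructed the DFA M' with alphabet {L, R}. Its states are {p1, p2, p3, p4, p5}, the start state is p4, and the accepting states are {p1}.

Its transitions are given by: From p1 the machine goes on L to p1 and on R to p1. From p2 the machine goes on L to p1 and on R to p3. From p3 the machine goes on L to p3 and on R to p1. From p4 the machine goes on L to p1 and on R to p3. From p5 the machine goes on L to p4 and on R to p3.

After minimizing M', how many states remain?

3

States {p2,p5} cannot be reached from the start state, so discard them.
Start with accepting vs non-accepting: {p1} | {p3,p4}.
On input L, block {p3,p4} splits into {p3} and {p4}.
No further refinement is possible. Final partition (3 blocks): {p1} | {p3} | {p4}.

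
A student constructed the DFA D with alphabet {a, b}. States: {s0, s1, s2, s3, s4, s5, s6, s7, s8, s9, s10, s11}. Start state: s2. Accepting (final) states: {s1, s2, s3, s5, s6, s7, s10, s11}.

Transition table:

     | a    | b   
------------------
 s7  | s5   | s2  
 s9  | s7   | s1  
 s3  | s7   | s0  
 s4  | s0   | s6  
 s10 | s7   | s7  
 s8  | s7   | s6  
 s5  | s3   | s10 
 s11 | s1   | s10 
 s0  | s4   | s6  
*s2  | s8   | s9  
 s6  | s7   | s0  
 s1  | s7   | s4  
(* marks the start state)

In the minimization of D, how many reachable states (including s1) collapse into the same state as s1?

3

Reachable states from the start: {s0,s1,s2,s3,s4,s5,s6,s7,s8,s9,s10}. Unreachable: {s11} — drop them.
P0 = {s1,s2,s3,s5,s6,s7,s10} | {s0,s4,s8,s9}.
Split {s1,s2,s3,s5,s6,s7,s10} by δ(·,a) → {s1,s3,s5,s6,s7,s10} and {s2}.
On input b, block {s1,s3,s5,s6,s7,s10} splits into {s1,s3,s6} and {s5,s10} and {s7}.
Refine {s0,s4,s8,s9} on symbol a: members go to different blocks, giving {s0,s4} and {s8,s9}.
Split {s5,s10} by δ(·,a) → {s5} and {s10}.
No further refinement is possible. Final partition (7 blocks): {s1,s3,s6} | {s0,s4} | {s2} | {s5} | {s7} | {s8,s9} | {s10}.
State s1 belongs to the block {s1,s3,s6}, which has 3 states.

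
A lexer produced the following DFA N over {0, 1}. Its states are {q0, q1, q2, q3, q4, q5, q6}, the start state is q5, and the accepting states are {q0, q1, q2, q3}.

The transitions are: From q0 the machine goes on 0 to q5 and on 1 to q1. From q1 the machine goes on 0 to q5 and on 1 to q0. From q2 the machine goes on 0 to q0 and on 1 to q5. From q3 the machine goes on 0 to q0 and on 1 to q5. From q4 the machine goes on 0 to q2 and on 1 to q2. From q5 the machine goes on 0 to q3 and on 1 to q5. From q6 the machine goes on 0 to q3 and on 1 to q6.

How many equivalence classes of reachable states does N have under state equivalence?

3

First remove the unreachable states {q2,q4,q6}; 4 states remain.
P0 = {q0,q1,q3} | {q5}.
Refine {q0,q1,q3} on symbol 0: members go to different blocks, giving {q0,q1} and {q3}.
No further refinement is possible. Final partition (3 blocks): {q0,q1} | {q5} | {q3}.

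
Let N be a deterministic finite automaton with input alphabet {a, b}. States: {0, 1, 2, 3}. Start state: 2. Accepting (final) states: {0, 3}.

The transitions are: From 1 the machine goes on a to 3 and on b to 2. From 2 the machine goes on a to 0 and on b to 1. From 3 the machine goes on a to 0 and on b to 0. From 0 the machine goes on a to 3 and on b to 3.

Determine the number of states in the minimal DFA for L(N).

2

All states are reachable from the start state.
Start with accepting vs non-accepting: {0,3} | {1,2}.
The partition is now stable with 2 blocks: {0,3} | {1,2}.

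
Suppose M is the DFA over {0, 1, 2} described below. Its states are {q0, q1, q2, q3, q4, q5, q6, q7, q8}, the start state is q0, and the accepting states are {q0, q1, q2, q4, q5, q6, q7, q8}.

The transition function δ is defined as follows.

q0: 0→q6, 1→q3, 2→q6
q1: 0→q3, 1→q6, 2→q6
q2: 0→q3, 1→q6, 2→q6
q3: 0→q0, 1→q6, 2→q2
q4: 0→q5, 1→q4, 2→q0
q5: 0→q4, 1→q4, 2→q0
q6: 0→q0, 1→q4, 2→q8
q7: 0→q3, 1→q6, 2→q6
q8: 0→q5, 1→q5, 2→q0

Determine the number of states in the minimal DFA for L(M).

States {q1,q7} cannot be reached from the start state, so discard them.
Initial partition by acceptance: {q0,q2,q4,q5,q6,q8} | {q3}.
Split {q0,q2,q4,q5,q6,q8} by δ(·,0) → {q0,q4,q5,q6,q8} and {q2}.
Refine {q0,q4,q5,q6,q8} on symbol 1: members go to different blocks, giving {q4,q5,q6,q8} and {q0}.
On input 0, block {q4,q5,q6,q8} splits into {q4,q5,q8} and {q6}.
Stable partition: {q4,q5,q8} | {q3} | {q2} | {q0} | {q6} — 5 equivalence classes.

5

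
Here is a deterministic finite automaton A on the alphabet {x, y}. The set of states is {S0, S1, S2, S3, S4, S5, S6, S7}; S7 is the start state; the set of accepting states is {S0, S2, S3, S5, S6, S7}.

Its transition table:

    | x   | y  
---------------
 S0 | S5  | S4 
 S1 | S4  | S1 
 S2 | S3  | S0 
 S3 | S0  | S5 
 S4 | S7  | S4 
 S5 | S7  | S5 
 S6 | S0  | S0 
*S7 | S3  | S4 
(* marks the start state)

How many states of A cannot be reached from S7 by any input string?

3

No path from S7 leads to S1, S2, S6; the other 5 states are all reachable.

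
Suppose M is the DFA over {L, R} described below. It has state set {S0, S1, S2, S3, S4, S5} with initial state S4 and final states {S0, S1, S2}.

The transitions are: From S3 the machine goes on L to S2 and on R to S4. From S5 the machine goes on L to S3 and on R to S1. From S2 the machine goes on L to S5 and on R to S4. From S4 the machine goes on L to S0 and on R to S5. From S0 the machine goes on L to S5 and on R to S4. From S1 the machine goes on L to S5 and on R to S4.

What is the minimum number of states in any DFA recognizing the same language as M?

4

Initial partition by acceptance: {S0,S1,S2} | {S3,S4,S5}.
Split {S3,S4,S5} by δ(·,L) → {S3,S4} and {S5}.
Split {S3,S4} by δ(·,R) → {S3} and {S4}.
Stable partition: {S0,S1,S2} | {S3} | {S5} | {S4} — 4 equivalence classes.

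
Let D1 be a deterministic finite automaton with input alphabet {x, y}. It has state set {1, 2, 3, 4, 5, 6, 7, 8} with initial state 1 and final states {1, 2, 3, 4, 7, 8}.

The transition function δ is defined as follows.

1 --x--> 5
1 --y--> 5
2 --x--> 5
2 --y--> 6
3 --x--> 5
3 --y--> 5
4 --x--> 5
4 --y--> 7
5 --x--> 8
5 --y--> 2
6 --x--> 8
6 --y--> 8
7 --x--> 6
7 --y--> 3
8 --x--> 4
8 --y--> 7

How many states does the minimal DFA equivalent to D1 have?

7

Every state is reachable, so we keep all 8.
P0 = {1,2,3,4,7,8} | {5,6}.
Refine {1,2,3,4,7,8} on symbol x: members go to different blocks, giving {1,2,3,4,7} and {8}.
Refine {1,2,3,4,7} on symbol y: members go to different blocks, giving {1,2,3} and {4,7}.
Split {5,6} by δ(·,y) → {5} and {6}.
Split {1,2,3} by δ(·,y) → {1,3} and {2}.
On input x, block {4,7} splits into {4} and {7}.
Stable partition: {1,3} | {5} | {8} | {4} | {6} | {2} | {7} — 7 equivalence classes.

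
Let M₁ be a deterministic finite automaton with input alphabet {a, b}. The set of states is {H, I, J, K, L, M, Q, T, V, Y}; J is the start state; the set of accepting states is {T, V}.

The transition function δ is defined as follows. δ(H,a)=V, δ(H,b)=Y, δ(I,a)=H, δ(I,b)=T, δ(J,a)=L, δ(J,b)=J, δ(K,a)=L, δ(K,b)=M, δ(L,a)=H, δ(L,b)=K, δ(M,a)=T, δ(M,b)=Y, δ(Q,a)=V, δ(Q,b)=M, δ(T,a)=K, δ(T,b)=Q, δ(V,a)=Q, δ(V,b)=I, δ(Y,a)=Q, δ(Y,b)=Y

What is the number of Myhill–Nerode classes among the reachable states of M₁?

10

All states are reachable from the start state.
P0 = {T,V} | {H,I,J,K,L,M,Q,Y}.
On input a, block {H,I,J,K,L,M,Q,Y} splits into {I,J,K,L,Y} and {H,M,Q}.
Split {T,V} by δ(·,a) → {V} and {T}.
Refine {I,J,K,L,Y} on symbol a: members go to different blocks, giving {I,L,Y} and {J,K}.
Refine {I,L,Y} on symbol b: members go to different blocks, giving {L} and {I} and {Y}.
Refine {H,M,Q} on symbol a: members go to different blocks, giving {H,Q} and {M}.
Refine {H,Q} on symbol b: members go to different blocks, giving {Q} and {H}.
On input b, block {J,K} splits into {J} and {K}.
The partition is now stable with 10 blocks: {V} | {L} | {Q} | {T} | {J} | {I} | {Y} | {M} | {H} | {K}.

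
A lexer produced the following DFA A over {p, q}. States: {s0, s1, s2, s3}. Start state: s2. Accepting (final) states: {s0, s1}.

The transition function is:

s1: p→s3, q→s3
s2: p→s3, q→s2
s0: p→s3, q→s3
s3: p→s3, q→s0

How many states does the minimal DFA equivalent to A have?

3

Reachable states from the start: {s0,s2,s3}. Unreachable: {s1} — drop them.
Initial partition by acceptance: {s0} | {s2,s3}.
Refine {s2,s3} on symbol q: members go to different blocks, giving {s2} and {s3}.
No further refinement is possible. Final partition (3 blocks): {s0} | {s2} | {s3}.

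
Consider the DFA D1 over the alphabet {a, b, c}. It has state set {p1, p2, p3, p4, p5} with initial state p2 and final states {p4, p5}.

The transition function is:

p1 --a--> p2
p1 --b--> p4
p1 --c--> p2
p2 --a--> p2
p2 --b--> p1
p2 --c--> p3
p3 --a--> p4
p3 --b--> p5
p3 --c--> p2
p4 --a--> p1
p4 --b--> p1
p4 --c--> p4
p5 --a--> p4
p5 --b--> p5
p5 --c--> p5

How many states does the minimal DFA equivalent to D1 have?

All states are reachable from the start state.
P0 = {p4,p5} | {p1,p2,p3}.
On input a, block {p4,p5} splits into {p4} and {p5}.
Refine {p1,p2,p3} on symbol a: members go to different blocks, giving {p1,p2} and {p3}.
Refine {p1,p2} on symbol b: members go to different blocks, giving {p1} and {p2}.
No further refinement is possible. Final partition (5 blocks): {p4} | {p1} | {p5} | {p3} | {p2}.

5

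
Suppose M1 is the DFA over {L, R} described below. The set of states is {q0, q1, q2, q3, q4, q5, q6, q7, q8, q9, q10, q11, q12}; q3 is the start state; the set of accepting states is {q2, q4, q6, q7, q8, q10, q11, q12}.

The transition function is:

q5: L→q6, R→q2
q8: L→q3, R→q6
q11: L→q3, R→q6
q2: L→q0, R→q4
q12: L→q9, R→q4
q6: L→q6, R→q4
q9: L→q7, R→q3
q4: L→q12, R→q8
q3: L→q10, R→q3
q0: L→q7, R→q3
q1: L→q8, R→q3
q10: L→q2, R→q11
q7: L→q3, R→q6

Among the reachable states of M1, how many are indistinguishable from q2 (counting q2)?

2

First remove the unreachable states {q1,q5}; 11 states remain.
Start with accepting vs non-accepting: {q2,q4,q6,q7,q8,q10,q11,q12} | {q0,q3,q9}.
On input L, block {q2,q4,q6,q7,q8,q10,q11,q12} splits into {q2,q7,q8,q11,q12} and {q4,q6,q10}.
Refine {q0,q3,q9} on symbol L: members go to different blocks, giving {q0,q9} and {q3}.
Split {q2,q7,q8,q11,q12} by δ(·,L) → {q7,q8,q11} and {q2,q12}.
On input L, block {q4,q6,q10} splits into {q4,q10} and {q6}.
The partition is now stable with 6 blocks: {q7,q8,q11} | {q0,q9} | {q4,q10} | {q3} | {q2,q12} | {q6}.
State q2 belongs to the block {q2,q12}, which has 2 states.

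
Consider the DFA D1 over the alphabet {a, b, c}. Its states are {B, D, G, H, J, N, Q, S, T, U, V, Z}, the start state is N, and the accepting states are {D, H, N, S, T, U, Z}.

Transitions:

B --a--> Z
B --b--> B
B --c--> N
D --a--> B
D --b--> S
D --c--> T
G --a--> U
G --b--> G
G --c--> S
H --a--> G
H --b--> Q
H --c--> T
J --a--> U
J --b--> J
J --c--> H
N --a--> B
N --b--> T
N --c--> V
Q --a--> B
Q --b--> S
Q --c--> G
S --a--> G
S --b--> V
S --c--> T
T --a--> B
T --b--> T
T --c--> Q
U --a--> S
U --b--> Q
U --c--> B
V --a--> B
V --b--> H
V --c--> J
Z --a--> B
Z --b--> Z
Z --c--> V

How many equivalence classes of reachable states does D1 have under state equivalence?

Reachable states from the start: {B,G,H,J,N,Q,S,T,U,V,Z}. Unreachable: {D} — drop them.
P0 = {H,N,S,T,U,Z} | {B,G,J,Q,V}.
On input a, block {H,N,S,T,U,Z} splits into {H,N,S,T,Z} and {U}.
Split {H,N,S,T,Z} by δ(·,b) → {N,T,Z} and {H,S}.
Split {B,G,J,Q,V} by δ(·,a) → {G,J} and {Q,V} and {B}.
No further refinement is possible. Final partition (6 blocks): {N,T,Z} | {G,J} | {U} | {H,S} | {Q,V} | {B}.

6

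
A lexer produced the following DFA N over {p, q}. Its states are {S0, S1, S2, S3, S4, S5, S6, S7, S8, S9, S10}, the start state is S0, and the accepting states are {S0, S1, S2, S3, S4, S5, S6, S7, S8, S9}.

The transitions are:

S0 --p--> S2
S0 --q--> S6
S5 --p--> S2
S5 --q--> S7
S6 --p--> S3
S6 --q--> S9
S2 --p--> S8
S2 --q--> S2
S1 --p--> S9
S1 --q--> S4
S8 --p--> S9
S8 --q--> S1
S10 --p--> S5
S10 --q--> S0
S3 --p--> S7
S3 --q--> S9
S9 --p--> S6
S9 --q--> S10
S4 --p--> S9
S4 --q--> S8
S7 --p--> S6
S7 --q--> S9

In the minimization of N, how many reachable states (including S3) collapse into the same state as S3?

3

All states are reachable from the start state.
Initial partition by acceptance: {S0,S1,S2,S3,S4,S5,S6,S7,S8,S9} | {S10}.
Refine {S0,S1,S2,S3,S4,S5,S6,S7,S8,S9} on symbol q: members go to different blocks, giving {S0,S1,S2,S3,S4,S5,S6,S7,S8} and {S9}.
Refine {S0,S1,S2,S3,S4,S5,S6,S7,S8} on symbol p: members go to different blocks, giving {S0,S2,S3,S5,S6,S7} and {S1,S4,S8}.
Refine {S0,S2,S3,S5,S6,S7} on symbol p: members go to different blocks, giving {S0,S3,S5,S6,S7} and {S2}.
Refine {S0,S3,S5,S6,S7} on symbol p: members go to different blocks, giving {S3,S6,S7} and {S0,S5}.
The partition is now stable with 6 blocks: {S3,S6,S7} | {S10} | {S9} | {S1,S4,S8} | {S2} | {S0,S5}.
The equivalence class containing S3 is {S3,S6,S7}, of size 3.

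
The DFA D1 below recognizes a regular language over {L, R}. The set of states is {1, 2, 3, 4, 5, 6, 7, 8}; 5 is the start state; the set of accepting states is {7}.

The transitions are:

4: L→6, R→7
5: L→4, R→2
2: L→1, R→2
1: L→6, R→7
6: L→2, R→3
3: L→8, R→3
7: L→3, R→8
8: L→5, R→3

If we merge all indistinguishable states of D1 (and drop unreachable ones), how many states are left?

5

Every state is reachable, so we keep all 8.
Start with accepting vs non-accepting: {7} | {1,2,3,4,5,6,8}.
On input R, block {1,2,3,4,5,6,8} splits into {2,3,5,6,8} and {1,4}.
Refine {2,3,5,6,8} on symbol L: members go to different blocks, giving {3,6,8} and {2,5}.
Refine {3,6,8} on symbol L: members go to different blocks, giving {6,8} and {3}.
The partition is now stable with 5 blocks: {7} | {6,8} | {1,4} | {2,5} | {3}.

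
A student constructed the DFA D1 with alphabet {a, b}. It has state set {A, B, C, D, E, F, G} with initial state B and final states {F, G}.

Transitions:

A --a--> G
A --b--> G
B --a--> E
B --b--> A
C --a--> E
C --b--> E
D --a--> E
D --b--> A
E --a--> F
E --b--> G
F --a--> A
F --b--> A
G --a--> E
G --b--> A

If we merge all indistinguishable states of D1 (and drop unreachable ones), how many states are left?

Reachable states from the start: {A,B,E,F,G}. Unreachable: {C,D} — drop them.
Initial partition by acceptance: {F,G} | {A,B,E}.
Refine {A,B,E} on symbol a: members go to different blocks, giving {A,E} and {B}.
Stable partition: {F,G} | {A,E} | {B} — 3 equivalence classes.

3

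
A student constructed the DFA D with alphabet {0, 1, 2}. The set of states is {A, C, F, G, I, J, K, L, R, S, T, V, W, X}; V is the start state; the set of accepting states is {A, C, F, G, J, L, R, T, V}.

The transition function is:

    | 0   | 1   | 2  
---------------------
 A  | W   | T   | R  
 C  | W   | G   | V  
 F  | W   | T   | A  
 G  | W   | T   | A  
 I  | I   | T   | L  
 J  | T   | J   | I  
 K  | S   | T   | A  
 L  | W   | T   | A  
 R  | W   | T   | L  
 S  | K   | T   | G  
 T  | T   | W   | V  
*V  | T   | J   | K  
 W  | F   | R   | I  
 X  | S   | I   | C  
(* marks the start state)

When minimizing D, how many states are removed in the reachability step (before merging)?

2

Starting at V and following transitions, the reachable set is {A, F, G, I, J, K, L, R, S, T, V, W}. That leaves C, X unreachable — 2 in total.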